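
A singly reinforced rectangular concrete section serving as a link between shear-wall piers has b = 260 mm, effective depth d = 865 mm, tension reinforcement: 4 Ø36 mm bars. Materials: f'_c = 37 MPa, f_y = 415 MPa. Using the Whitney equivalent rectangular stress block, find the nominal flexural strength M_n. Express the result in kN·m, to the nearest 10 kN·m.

A_s = 4 × 1018 = 4072 mm².
T = A_s f_y = 4072 × 415 = 1689880 N = 1689.88 kN.
From C = T: a = T/(0.85 f'_c b) = 1689880/(0.85 × 37 × 260) = 206.66 mm.
M_n = T(d − a/2) = 1689.88 kN × (865 − 103.33) mm = 1287.13 kN·m.

M_n ≈ 1290 kN·m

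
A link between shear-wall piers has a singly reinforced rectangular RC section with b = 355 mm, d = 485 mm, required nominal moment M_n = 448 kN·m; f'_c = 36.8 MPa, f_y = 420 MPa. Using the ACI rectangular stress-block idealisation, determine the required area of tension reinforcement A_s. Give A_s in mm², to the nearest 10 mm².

A_s ≈ 2430 mm²

With M_n = 0.85 f'_c a b (d − a/2), solve the quadratic for a:
a = d − √(d² − 2M_n/(0.85 f'_c b)) = 485 − √(485² − 2 × 448×10⁶/(0.85 × 36.8 × 355)) = 91.89 mm.
A_s = 0.85 f'_c a b / f_y = 0.85 × 36.8 × 91.89 × 355 / 420 = 2429.5 mm².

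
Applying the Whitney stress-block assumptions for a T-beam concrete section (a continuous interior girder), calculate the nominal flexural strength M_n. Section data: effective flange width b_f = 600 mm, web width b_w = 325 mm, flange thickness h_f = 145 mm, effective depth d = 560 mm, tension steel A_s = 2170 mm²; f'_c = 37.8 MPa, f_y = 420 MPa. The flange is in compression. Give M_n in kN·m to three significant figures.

M_n ≈ 489 kN·m

Tension: T = A_s f_y = 2170 × 420 = 911400 N.
Try a within the flange: a = T/(0.85 f'_c b_f) = 911400/(0.85 × 37.8 × 600) = 47.28 mm.
Since a = 47.28 ≤ h_f = 145 mm, the stress block lies entirely in the flange; analyse as a rectangular beam of width b_f.
M_n = T(d − a/2) = 911400 × (560 − 23.64) = 488.84 × 10⁶ N·mm.
M_n = 488.84 kN·m.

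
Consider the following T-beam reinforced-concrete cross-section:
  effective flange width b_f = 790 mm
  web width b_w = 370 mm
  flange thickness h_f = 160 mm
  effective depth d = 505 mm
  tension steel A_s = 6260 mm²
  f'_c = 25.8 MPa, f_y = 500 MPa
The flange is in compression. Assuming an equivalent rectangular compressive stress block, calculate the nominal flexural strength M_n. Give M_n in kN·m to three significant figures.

Tension: T = A_s f_y = 6260 × 500 = 3130000 N.
Try a within the flange: a = T/(0.85 f'_c b_f) = 3130000/(0.85 × 25.8 × 790) = 180.67 mm.
a = 180.67 > h_f = 160 mm: the block extends into the web. Split into flange-overhang and web parts.
C_f = 0.85 f'_c (b_f − b_w) h_f = 0.85 × 25.8 × (790 − 370) × 160 = 1473696 N.
Remaining web compression depth: a_w = (T − C_f)/(0.85 f'_c b_w) = (3130000 − 1473696)/(0.85 × 25.8 × 370) = 204.13 mm.
M_n = C_f(d − h_f/2) + (T − C_f)(d − a_w/2) = 1473696 × (505 − 80) + 1656304 × (505 − 102.065) = 626.32 + 667.38 = 1293.70 × 10⁶ N·mm.
M_n = 1293.70 kN·m.

M_n ≈ 1290 kN·m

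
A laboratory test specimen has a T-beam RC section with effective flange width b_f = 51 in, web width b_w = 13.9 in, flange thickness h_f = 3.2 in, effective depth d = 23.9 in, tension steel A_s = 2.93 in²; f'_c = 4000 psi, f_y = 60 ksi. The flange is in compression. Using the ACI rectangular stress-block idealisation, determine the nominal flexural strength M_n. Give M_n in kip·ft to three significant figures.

M_n ≈ 343 kip·ft

Tension: T = A_s f_y = 2.93 × 60 = 175.8 kips.
Try a within the flange: a = T/(0.85 f'_c b_f) = 175.8/(0.85 × 4 × 51) = 1.014 in.
Since a = 1.014 ≤ h_f = 3.2 in, the stress block lies entirely in the flange; analyse as a rectangular beam of width b_f.
M_n = T(d − a/2) = 175.8 × (23.9 − 0.507) = 4112.5 kip·in.
M_n = 4112.5/12 = 342.71 kip·ft.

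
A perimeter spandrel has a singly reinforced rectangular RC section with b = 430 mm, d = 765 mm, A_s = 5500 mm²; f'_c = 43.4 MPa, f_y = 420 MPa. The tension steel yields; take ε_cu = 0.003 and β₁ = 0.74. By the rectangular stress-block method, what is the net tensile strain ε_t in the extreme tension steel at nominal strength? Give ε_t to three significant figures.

ε_t ≈ 0.00866

a = A_s f_y/(0.85 f'_c b) = 145.62 mm.
β₁ = 0.74, so c = a/β₁ = 145.62/0.74 = 196.78 mm.
From the linear strain diagram with ε_cu = 0.003: ε_t = 0.003 (d − c)/c = 0.003 × (765 − 196.78)/196.78 = 0.00866.
Since ε_t ≥ 0.005, the section is tension-controlled.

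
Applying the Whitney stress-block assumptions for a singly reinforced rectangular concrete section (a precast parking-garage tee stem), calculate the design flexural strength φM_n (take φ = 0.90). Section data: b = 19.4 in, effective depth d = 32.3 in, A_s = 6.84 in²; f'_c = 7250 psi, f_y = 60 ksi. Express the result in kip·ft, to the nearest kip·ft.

T = A_s f_y = 6.84 × 60 = 410.4 kips.
a = T/(0.85 f'_c b) = 410.4/(0.85 × 7.25 × 19.4) = 3.433 in.
M_n = T(d − a/2) = 410.4 × (32.3 − 1.7165) = 12551.5 kip·in = 12551.5/12 = 1045.96 kip·ft.
φM_n = 0.90 × 1045.96 = 941.36 kip·ft.

φM_n ≈ 941 kip·ft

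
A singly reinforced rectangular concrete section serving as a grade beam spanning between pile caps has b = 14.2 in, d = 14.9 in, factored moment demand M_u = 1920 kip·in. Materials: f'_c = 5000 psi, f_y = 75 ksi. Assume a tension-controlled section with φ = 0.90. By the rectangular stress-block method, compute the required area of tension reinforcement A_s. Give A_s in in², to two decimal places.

A_s ≈ 2.09 in²

M_n = M_u/φ = 1920/0.90 = 2133.33 kip·in.
From M_n = 0.85 f'_c a b (d − a/2):
a = d − √(d² − 2M_n/(0.85 f'_c b)) = 14.9 − √(14.9² − 2 × 2133.33/(0.85 × 5 × 14.2)) = 2.599 in.
A_s = 0.85 f'_c a b / f_y = 0.85 × 5 × 2.599 × 14.2 / 75 = 2.091 in².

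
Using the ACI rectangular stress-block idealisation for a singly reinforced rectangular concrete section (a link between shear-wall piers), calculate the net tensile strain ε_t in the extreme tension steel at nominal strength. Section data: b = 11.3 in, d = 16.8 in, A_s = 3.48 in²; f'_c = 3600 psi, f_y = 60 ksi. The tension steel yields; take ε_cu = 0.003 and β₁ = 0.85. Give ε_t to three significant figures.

ε_t ≈ 0.00409

a = A_s f_y/(0.85 f'_c b) = 6.039 in.
β₁ = 0.85, so c = a/β₁ = 6.039/0.85 = 7.105 in.
From the linear strain diagram with ε_cu = 0.003: ε_t = 0.003 (d − c)/c = 0.003 × (16.8 − 7.105)/7.105 = 0.00409.
ε_t is between 0.004 and 0.005 — transition zone.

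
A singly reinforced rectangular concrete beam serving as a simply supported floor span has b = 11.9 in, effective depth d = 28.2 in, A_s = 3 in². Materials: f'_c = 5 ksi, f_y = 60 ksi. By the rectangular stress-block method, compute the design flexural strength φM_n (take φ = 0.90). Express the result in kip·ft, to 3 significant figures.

φM_n ≈ 357 kip·ft

T = A_s f_y = 3 × 60 = 180 kips.
a = T/(0.85 f'_c b) = 180/(0.85 × 5 × 11.9) = 3.559 in.
M_n = T(d − a/2) = 180 × (28.2 − 1.7795) = 4755.7 kip·in = 4755.7/12 = 396.31 kip·ft.
φM_n = 0.90 × 396.31 = 356.68 kip·ft.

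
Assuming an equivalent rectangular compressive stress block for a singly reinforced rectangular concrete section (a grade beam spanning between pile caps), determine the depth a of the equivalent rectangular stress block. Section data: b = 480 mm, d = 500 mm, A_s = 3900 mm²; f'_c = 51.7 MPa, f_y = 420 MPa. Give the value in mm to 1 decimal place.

T = A_s f_y = 3900 × 420 = 1638000 N = 1638 kN.
Setting C = 0.85 f'_c a b equal to T: a = 1638000/(0.85 × 51.7 × 480) = 77.7 mm.

a ≈ 77.7 mm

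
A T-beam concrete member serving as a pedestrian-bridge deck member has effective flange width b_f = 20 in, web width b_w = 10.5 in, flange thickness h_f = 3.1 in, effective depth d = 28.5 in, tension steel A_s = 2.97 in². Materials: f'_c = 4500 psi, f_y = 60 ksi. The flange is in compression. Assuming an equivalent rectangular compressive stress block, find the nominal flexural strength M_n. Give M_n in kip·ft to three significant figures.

M_n ≈ 406 kip·ft

Tension: T = A_s f_y = 2.97 × 60 = 178.2 kips.
Try a within the flange: a = T/(0.85 f'_c b_f) = 178.2/(0.85 × 4.5 × 20) = 2.329 in.
Since a = 2.329 ≤ h_f = 3.1 in, the stress block lies entirely in the flange; analyse as a rectangular beam of width b_f.
M_n = T(d − a/2) = 178.2 × (28.5 − 1.1645) = 4871.2 kip·in.
M_n = 4871.2/12 = 405.93 kip·ft.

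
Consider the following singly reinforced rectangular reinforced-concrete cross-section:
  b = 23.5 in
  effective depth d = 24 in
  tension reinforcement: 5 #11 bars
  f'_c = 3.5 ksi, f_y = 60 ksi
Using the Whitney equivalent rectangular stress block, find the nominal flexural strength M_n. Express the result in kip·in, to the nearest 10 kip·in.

A_s = 5 × 1.56 = 7.8 in².
T = A_s f_y = 7.8 × 60 = 468 kips.
a = T/(0.85 f'_c b) = 468/(0.85 × 3.5 × 23.5) = 6.694 in.
M_n = T(d − a/2) = 468 × (24 − 3.347) = 9665.6 kip·in.

M_n ≈ 9670 kip·in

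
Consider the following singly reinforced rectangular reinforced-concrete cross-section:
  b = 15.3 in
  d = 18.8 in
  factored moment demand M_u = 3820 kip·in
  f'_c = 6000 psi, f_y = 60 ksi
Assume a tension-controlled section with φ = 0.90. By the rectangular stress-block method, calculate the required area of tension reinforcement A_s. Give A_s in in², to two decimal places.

M_n = M_u/φ = 3820/0.90 = 4244.44 kip·in.
From M_n = 0.85 f'_c a b (d − a/2):
a = d − √(d² − 2M_n/(0.85 f'_c b)) = 18.8 − √(18.8² − 2 × 4244.44/(0.85 × 6 × 15.3)) = 3.159 in.
A_s = 0.85 f'_c a b / f_y = 0.85 × 6 × 3.159 × 15.3 / 60 = 4.108 in².

A_s ≈ 4.11 in²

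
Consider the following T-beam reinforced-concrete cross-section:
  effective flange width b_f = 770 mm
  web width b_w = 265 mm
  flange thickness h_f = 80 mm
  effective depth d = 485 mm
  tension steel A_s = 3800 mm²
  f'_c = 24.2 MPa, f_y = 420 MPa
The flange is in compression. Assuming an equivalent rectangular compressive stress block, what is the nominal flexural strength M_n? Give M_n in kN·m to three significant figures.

Tension: T = A_s f_y = 3800 × 420 = 1596000 N.
Try a within the flange: a = T/(0.85 f'_c b_f) = 1596000/(0.85 × 24.2 × 770) = 100.76 mm.
a = 100.76 > h_f = 80 mm: the block extends into the web. Split into flange-overhang and web parts.
C_f = 0.85 f'_c (b_f − b_w) h_f = 0.85 × 24.2 × (770 − 265) × 80 = 831028 N.
Remaining web compression depth: a_w = (T − C_f)/(0.85 f'_c b_w) = (1596000 − 831028)/(0.85 × 24.2 × 265) = 140.33 mm.
M_n = C_f(d − h_f/2) + (T − C_f)(d − a_w/2) = 831028 × (485 − 40) + 764972 × (485 − 70.165) = 369.81 + 317.34 = 687.15 × 10⁶ N·mm.
M_n = 687.15 kN·m.

M_n ≈ 687 kN·m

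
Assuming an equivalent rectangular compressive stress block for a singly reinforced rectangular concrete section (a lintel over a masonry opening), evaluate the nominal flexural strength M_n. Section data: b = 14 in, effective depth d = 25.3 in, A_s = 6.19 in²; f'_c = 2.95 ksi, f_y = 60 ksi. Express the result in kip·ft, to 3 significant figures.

M_n ≈ 619 kip·ft

T = A_s f_y = 6.19 × 60 = 371.4 kips.
a = T/(0.85 f'_c b) = 371.4/(0.85 × 2.95 × 14) = 10.580 in.
M_n = T(d − a/2) = 371.4 × (25.3 − 5.29) = 7431.7 kip·in = 7431.7/12 = 619.31 kip·ft.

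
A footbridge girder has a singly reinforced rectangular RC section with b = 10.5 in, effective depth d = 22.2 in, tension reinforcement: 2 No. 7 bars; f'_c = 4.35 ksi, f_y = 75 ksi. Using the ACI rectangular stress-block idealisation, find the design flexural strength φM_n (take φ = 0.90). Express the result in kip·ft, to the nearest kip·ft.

A_s = 2 × 0.6 = 1.2 in².
T = A_s f_y = 1.2 × 75 = 90 kips.
a = T/(0.85 f'_c b) = 90/(0.85 × 4.35 × 10.5) = 2.318 in.
M_n = T(d − a/2) = 90 × (22.2 − 1.159) = 1893.7 kip·in = 1893.7/12 = 157.81 kip·ft.
φM_n = 0.90 × 157.81 = 142.03 kip·ft.

φM_n ≈ 142 kip·ft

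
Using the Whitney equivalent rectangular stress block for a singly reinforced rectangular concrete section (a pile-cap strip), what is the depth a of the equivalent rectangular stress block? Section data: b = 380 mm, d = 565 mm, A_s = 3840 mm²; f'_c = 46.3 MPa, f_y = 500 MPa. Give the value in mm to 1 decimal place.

a ≈ 128.4 mm

T = A_s f_y = 3840 × 500 = 1920000 N = 1920 kN.
Setting C = 0.85 f'_c a b equal to T: a = 1920000/(0.85 × 46.3 × 380) = 128.4 mm.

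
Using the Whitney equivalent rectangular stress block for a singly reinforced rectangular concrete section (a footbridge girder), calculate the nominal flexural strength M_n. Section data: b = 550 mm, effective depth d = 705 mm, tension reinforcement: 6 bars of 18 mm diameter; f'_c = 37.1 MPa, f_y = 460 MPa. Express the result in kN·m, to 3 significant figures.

A_s = 6 × 254 = 1524 mm².
T = A_s f_y = 1524 × 460 = 701040 N = 701.04 kN.
From C = T: a = T/(0.85 f'_c b) = 701040/(0.85 × 37.1 × 550) = 40.42 mm.
M_n = T(d − a/2) = 701.04 kN × (705 − 20.21) mm = 480.07 kN·m.

M_n ≈ 480 kN·m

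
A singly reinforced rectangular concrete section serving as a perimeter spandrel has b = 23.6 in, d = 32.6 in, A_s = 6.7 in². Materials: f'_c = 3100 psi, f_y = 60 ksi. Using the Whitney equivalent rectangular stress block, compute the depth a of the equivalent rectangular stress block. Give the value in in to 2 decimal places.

a ≈ 6.46 in

T = A_s f_y = 6.7 × 60 = 402 kips.
a = T/(0.85 f'_c b) = 402/(0.85 × 3.1 × 23.6) = 6.46 in.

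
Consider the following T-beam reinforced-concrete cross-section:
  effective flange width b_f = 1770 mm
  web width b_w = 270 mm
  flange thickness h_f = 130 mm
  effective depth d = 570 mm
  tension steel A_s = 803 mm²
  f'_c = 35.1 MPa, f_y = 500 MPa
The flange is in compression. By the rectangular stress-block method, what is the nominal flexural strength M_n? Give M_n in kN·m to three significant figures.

M_n ≈ 227 kN·m

Tension: T = A_s f_y = 803 × 500 = 401500 N.
Try a within the flange: a = T/(0.85 f'_c b_f) = 401500/(0.85 × 35.1 × 1770) = 7.60 mm.
Since a = 7.60 ≤ h_f = 130 mm, the stress block lies entirely in the flange; analyse as a rectangular beam of width b_f.
M_n = T(d − a/2) = 401500 × (570 − 3.8) = 227.33 × 10⁶ N·mm.
M_n = 227.33 kN·m.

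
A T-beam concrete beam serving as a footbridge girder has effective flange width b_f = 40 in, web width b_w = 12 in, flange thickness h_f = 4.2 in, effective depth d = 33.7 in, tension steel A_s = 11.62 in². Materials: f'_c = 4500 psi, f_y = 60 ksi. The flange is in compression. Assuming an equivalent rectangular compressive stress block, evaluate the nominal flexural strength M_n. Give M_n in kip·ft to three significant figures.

Tension: T = A_s f_y = 11.62 × 60 = 697.2 kips.
Try a within the flange: a = T/(0.85 f'_c b_f) = 697.2/(0.85 × 4.5 × 40) = 4.557 in.
a = 4.557 > h_f = 4.2 in: the block extends into the web. Split into flange-overhang and web parts.
C_f = 0.85 f'_c (b_f − b_w) h_f = 0.85 × 4.5 × (40 − 12) × 4.2 = 449.8 kips.
Remaining web compression depth: a_w = (T − C_f)/(0.85 f'_c b_w) = (697.2 − 449.8)/(0.85 × 4.5 × 12) = 5.390 in.
M_n = C_f(d − h_f/2) + (T − C_f)(d − a_w/2) = 449.8 × (33.7 − 2.1) + 247.4 × (33.7 − 2.695) = 14213.7 + 7670.6 = 21884.3 kip·in.
M_n = 21884.3/12 = 1823.69 kip·ft.

M_n ≈ 1820 kip·ft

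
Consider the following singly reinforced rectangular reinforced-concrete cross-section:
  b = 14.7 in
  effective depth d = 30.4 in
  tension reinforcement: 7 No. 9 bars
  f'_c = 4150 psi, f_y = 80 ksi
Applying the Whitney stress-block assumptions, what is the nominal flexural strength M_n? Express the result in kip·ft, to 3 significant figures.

M_n ≈ 1170 kip·ft

A_s = 7 × 1 = 7 in².
T = A_s f_y = 7 × 80 = 560 kips.
a = T/(0.85 f'_c b) = 560/(0.85 × 4.15 × 14.7) = 10.800 in.
M_n = T(d − a/2) = 560 × (30.4 − 5.4) = 14000.0 kip·in = 14000.0/12 = 1166.67 kip·ft.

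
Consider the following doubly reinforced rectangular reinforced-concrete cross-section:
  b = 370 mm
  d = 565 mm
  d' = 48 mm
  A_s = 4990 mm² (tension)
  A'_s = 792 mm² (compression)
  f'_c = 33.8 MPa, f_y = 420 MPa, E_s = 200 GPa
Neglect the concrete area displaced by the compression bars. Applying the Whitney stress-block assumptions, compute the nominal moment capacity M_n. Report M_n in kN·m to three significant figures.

Assume both tension and compression steel yield.
Net tension couple steel: A_s − A'_s = 4198 mm².
a = (A_s − A'_s) f_y / (0.85 f'_c b) = 1763160/(0.85 × 33.8 × 370) = 165.86 mm.
c = a/β₁ = 165.86/0.809 = 205.02 mm; ε'_s = 0.003(c − d')/c = 0.0023 ≥ f_y/E_s = 0.0021, so compression steel does yield.
M_n = (A_s − A'_s) f_y (d − a/2) + A'_s f_y (d − d') = [1763160 × (565 − 82.93) + 332640 × (565 − 48)] × 10⁻⁶ = 849.97 + 171.97 = 1021.94 kN·m.

M_n ≈ 1020 kN·m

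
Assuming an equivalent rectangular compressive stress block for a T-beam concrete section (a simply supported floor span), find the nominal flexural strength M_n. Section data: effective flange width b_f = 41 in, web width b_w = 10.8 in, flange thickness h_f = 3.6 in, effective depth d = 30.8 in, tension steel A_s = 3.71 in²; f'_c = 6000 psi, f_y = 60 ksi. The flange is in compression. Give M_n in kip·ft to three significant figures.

M_n ≈ 561 kip·ft

Tension: T = A_s f_y = 3.71 × 60 = 222.6 kips.
Try a within the flange: a = T/(0.85 f'_c b_f) = 222.6/(0.85 × 6 × 41) = 1.065 in.
Since a = 1.065 ≤ h_f = 3.6 in, the stress block lies entirely in the flange; analyse as a rectangular beam of width b_f.
M_n = T(d − a/2) = 222.6 × (30.8 − 0.5325) = 6737.5 kip·in.
M_n = 6737.5/12 = 561.46 kip·ft.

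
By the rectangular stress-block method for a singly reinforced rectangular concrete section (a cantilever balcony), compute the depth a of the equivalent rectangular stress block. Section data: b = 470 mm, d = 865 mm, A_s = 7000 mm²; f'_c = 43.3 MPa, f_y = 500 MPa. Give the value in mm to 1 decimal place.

a ≈ 202.3 mm

T = A_s f_y = 7000 × 500 = 3500000 N = 3500 kN.
Setting C = 0.85 f'_c a b equal to T: a = 3500000/(0.85 × 43.3 × 470) = 202.3 mm.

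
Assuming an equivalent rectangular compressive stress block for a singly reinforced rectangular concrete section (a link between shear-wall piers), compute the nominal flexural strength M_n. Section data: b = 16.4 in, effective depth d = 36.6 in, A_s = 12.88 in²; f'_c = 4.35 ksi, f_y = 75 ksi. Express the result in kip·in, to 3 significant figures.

T = A_s f_y = 12.88 × 75 = 966 kips.
a = T/(0.85 f'_c b) = 966/(0.85 × 4.35 × 16.4) = 15.930 in.
M_n = T(d − a/2) = 966 × (36.6 − 7.965) = 27661.4 kip·in.

M_n ≈ 27700 kip·in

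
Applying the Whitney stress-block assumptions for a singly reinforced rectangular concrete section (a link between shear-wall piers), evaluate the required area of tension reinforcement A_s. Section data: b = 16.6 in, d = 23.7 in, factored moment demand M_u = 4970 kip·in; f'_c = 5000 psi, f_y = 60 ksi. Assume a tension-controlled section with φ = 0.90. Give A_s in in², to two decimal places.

A_s ≈ 4.20 in²

M_n = M_u/φ = 4970/0.90 = 5522.22 kip·in.
From M_n = 0.85 f'_c a b (d − a/2):
a = d − √(d² − 2M_n/(0.85 f'_c b)) = 23.7 − √(23.7² − 2 × 5522.22/(0.85 × 5 × 16.6)) = 3.572 in.
A_s = 0.85 f'_c a b / f_y = 0.85 × 5 × 3.572 × 16.6 / 60 = 4.200 in².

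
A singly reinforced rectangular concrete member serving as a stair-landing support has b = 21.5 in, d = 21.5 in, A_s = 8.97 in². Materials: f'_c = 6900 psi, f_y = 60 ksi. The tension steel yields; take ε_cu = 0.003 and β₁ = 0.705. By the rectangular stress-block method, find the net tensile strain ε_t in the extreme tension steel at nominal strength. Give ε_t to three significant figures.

ε_t ≈ 0.00765

a = A_s f_y/(0.85 f'_c b) = 4.268 in.
β₁ = 0.705, so c = a/β₁ = 4.268/0.705 = 6.054 in.
From the linear strain diagram with ε_cu = 0.003: ε_t = 0.003 (d − c)/c = 0.003 × (21.5 − 6.054)/6.054 = 0.00765.
Since ε_t ≥ 0.005, the section is tension-controlled.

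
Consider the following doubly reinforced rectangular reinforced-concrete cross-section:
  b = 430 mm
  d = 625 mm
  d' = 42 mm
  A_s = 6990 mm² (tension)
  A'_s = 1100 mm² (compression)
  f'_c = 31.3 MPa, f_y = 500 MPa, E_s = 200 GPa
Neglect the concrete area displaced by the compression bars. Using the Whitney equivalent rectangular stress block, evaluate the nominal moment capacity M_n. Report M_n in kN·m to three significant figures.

Assume both tension and compression steel yield.
Net tension couple steel: A_s − A'_s = 5890 mm².
a = (A_s − A'_s) f_y / (0.85 f'_c b) = 2945000/(0.85 × 31.3 × 430) = 257.43 mm.
c = a/β₁ = 257.43/0.826 = 311.66 mm; ε'_s = 0.003(c − d')/c = 0.0026 ≥ f_y/E_s = 0.0025, so compression steel does yield.
M_n = (A_s − A'_s) f_y (d − a/2) + A'_s f_y (d − d') = [2945000 × (625 − 128.715) + 550000 × (625 − 42)] × 10⁻⁶ = 1461.56 + 320.65 = 1782.21 kN·m.

M_n ≈ 1780 kN·m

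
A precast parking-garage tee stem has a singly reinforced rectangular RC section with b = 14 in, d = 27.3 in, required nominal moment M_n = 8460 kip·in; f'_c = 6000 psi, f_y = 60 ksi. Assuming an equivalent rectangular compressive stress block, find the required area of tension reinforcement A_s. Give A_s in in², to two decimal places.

From M_n = 0.85 f'_c a b (d − a/2):
a = d − √(d² − 2M_n/(0.85 f'_c b)) = 27.3 − √(27.3² − 2 × 8460/(0.85 × 6 × 14)) = 4.754 in.
A_s = 0.85 f'_c a b / f_y = 0.85 × 6 × 4.754 × 14 / 60 = 5.657 in².

A_s ≈ 5.66 in²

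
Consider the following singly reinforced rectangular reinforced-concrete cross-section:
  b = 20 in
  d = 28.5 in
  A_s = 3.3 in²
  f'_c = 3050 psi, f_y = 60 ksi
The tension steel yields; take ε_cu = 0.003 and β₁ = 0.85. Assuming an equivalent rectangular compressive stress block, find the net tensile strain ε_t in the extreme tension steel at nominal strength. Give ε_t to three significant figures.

ε_t ≈ 0.0160

a = A_s f_y/(0.85 f'_c b) = 3.819 in.
β₁ = 0.85, so c = a/β₁ = 3.819/0.85 = 4.493 in.
From the linear strain diagram with ε_cu = 0.003: ε_t = 0.003 (d − c)/c = 0.003 × (28.5 − 4.493)/4.493 = 0.0160.
Since ε_t ≥ 0.005, the section is tension-controlled.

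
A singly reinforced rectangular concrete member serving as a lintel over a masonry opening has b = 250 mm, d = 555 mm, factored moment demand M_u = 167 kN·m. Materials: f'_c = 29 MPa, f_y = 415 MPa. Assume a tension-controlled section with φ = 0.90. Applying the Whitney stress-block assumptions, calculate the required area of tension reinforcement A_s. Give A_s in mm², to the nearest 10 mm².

M_n = M_u/φ = 167/0.90 = 185.556 kN·m.
With M_n = 0.85 f'_c a b (d − a/2), solve the quadratic for a:
a = d − √(d² − 2M_n/(0.85 f'_c b)) = 555 − √(555² − 2 × 185.556×10⁶/(0.85 × 29 × 250)) = 57.20 mm.
A_s = 0.85 f'_c a b / f_y = 0.85 × 29 × 57.20 × 250 / 415 = 849.4 mm².

A_s ≈ 850 mm²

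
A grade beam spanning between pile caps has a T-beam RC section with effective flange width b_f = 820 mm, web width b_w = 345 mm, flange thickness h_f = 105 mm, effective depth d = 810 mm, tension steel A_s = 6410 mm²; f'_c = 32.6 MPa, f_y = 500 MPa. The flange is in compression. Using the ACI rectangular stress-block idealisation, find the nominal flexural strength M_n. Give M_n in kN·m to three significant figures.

M_n ≈ 2350 kN·m

Tension: T = A_s f_y = 6410 × 500 = 3205000 N.
Try a within the flange: a = T/(0.85 f'_c b_f) = 3205000/(0.85 × 32.6 × 820) = 141.05 mm.
a = 141.05 > h_f = 105 mm: the block extends into the web. Split into flange-overhang and web parts.
C_f = 0.85 f'_c (b_f − b_w) h_f = 0.85 × 32.6 × (820 − 345) × 105 = 1382036 N.
Remaining web compression depth: a_w = (T − C_f)/(0.85 f'_c b_w) = (3205000 − 1382036)/(0.85 × 32.6 × 345) = 190.69 mm.
M_n = C_f(d − h_f/2) + (T − C_f)(d − a_w/2) = 1382036 × (810 − 52.5) + 1822964 × (810 − 95.345) = 1046.89 + 1302.79 = 2349.68 × 10⁶ N·mm.
M_n = 2349.68 kN·m.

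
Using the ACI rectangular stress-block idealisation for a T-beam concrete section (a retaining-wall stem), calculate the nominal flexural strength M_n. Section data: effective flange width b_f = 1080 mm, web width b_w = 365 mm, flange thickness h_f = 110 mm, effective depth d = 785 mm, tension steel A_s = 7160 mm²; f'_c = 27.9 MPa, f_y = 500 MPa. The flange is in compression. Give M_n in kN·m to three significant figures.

M_n ≈ 2540 kN·m

Tension: T = A_s f_y = 7160 × 500 = 3580000 N.
Try a within the flange: a = T/(0.85 f'_c b_f) = 3580000/(0.85 × 27.9 × 1080) = 139.78 mm.
a = 139.78 > h_f = 110 mm: the block extends into the web. Split into flange-overhang and web parts.
C_f = 0.85 f'_c (b_f − b_w) h_f = 0.85 × 27.9 × (1080 − 365) × 110 = 1865185 N.
Remaining web compression depth: a_w = (T − C_f)/(0.85 f'_c b_w) = (3580000 − 1865185)/(0.85 × 27.9 × 365) = 198.11 mm.
M_n = C_f(d − h_f/2) + (T − C_f)(d − a_w/2) = 1865185 × (785 − 55) + 1714815 × (785 − 99.055) = 1361.59 + 1176.27 = 2537.86 × 10⁶ N·mm.
M_n = 2537.86 kN·m.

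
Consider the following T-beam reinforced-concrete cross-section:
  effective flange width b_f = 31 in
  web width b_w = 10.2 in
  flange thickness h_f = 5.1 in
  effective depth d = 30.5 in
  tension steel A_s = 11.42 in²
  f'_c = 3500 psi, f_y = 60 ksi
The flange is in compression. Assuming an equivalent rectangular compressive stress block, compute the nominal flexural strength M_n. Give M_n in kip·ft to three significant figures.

M_n ≈ 1490 kip·ft

Tension: T = A_s f_y = 11.42 × 60 = 685.2 kips.
Try a within the flange: a = T/(0.85 f'_c b_f) = 685.2/(0.85 × 3.5 × 31) = 7.430 in.
a = 7.430 > h_f = 5.1 in: the block extends into the web. Split into flange-overhang and web parts.
C_f = 0.85 f'_c (b_f − b_w) h_f = 0.85 × 3.5 × (31 − 10.2) × 5.1 = 315.6 kips.
Remaining web compression depth: a_w = (T − C_f)/(0.85 f'_c b_w) = (685.2 − 315.6)/(0.85 × 3.5 × 10.2) = 12.180 in.
M_n = C_f(d − h_f/2) + (T − C_f)(d − a_w/2) = 315.6 × (30.5 − 2.55) + 369.6 × (30.5 − 6.09) = 8821.0 + 9021.9 = 17842.9 kip·in.
M_n = 17842.9/12 = 1486.91 kip·ft.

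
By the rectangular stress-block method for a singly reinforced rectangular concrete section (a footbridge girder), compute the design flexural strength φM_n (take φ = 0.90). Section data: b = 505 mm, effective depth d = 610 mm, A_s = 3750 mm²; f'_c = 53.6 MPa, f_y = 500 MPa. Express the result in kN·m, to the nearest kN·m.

T = A_s f_y = 3750 × 500 = 1875000 N = 1875 kN.
From C = T: a = T/(0.85 f'_c b) = 1875000/(0.85 × 53.6 × 505) = 81.49 mm.
M_n = T(d − a/2) = 1875 kN × (610 − 40.745) mm = 1067.35 kN·m.
φM_n = 0.90 × 1067.35 = 960.62 kN·m.

φM_n ≈ 961 kN·m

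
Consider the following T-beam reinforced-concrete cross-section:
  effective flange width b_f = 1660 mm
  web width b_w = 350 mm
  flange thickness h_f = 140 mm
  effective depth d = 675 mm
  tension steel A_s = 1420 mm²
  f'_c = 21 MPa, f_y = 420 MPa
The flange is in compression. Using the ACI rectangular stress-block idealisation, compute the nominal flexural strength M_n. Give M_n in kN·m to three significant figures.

Tension: T = A_s f_y = 1420 × 420 = 596400 N.
Try a within the flange: a = T/(0.85 f'_c b_f) = 596400/(0.85 × 21 × 1660) = 20.13 mm.
Since a = 20.13 ≤ h_f = 140 mm, the stress block lies entirely in the flange; analyse as a rectangular beam of width b_f.
M_n = T(d − a/2) = 596400 × (675 − 10.065) = 396.57 × 10⁶ N·mm.
M_n = 396.57 kN·m.

M_n ≈ 397 kN·m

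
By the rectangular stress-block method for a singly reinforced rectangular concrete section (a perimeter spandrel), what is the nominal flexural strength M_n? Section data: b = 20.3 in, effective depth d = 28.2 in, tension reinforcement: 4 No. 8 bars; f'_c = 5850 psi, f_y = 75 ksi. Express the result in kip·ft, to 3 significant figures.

M_n ≈ 534 kip·ft

A_s = 4 × 0.79 = 3.16 in².
T = A_s f_y = 3.16 × 75 = 237 kips.
a = T/(0.85 f'_c b) = 237/(0.85 × 5.85 × 20.3) = 2.348 in.
M_n = T(d − a/2) = 237 × (28.2 − 1.174) = 6405.2 kip·in = 6405.2/12 = 533.77 kip·ft.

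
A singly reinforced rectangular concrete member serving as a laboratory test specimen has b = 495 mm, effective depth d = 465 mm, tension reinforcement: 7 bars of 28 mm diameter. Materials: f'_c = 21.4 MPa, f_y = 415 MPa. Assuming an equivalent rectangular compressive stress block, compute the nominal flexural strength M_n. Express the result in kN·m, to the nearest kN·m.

M_n ≈ 654 kN·m

A_s = 7 × 616 = 4312 mm².
T = A_s f_y = 4312 × 415 = 1789480 N = 1789.48 kN.
From C = T: a = T/(0.85 f'_c b) = 1789480/(0.85 × 21.4 × 495) = 198.74 mm.
M_n = T(d − a/2) = 1789.48 kN × (465 − 99.37) mm = 654.29 kN·m.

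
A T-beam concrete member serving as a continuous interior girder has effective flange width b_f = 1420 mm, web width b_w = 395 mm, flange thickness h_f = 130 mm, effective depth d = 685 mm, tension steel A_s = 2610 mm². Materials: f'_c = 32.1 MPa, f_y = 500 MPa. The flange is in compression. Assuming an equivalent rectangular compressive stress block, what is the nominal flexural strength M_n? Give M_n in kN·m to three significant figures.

M_n ≈ 872 kN·m

Tension: T = A_s f_y = 2610 × 500 = 1305000 N.
Try a within the flange: a = T/(0.85 f'_c b_f) = 1305000/(0.85 × 32.1 × 1420) = 33.68 mm.
Since a = 33.68 ≤ h_f = 130 mm, the stress block lies entirely in the flange; analyse as a rectangular beam of width b_f.
M_n = T(d − a/2) = 1305000 × (685 − 16.84) = 871.95 × 10⁶ N·mm.
M_n = 871.95 kN·m.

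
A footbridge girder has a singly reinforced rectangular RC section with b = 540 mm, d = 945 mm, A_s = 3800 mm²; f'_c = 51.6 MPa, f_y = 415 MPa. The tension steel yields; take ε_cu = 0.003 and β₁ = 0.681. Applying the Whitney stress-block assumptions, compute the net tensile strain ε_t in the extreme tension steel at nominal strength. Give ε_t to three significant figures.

a = A_s f_y/(0.85 f'_c b) = 66.58 mm.
β₁ = 0.681, so c = a/β₁ = 66.58/0.681 = 97.77 mm.
From the linear strain diagram with ε_cu = 0.003: ε_t = 0.003 (d − c)/c = 0.003 × (945 − 97.77)/97.77 = 0.0260.
Since ε_t ≥ 0.005, the section is tension-controlled.

ε_t ≈ 0.0260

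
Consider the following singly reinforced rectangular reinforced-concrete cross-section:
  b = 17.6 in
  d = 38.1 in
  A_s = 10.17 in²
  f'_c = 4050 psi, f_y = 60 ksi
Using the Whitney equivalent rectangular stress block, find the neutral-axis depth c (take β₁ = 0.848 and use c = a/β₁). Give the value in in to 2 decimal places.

T = A_s f_y = 10.17 × 60 = 610.2 kips.
a = T/(0.85 f'_c b) = 610.2/(0.85 × 4.05 × 17.6) = 10.0713 in.
With β₁ = 0.848, c = a/β₁ = 10.0713/0.848 = 11.88 in.

c ≈ 11.88 in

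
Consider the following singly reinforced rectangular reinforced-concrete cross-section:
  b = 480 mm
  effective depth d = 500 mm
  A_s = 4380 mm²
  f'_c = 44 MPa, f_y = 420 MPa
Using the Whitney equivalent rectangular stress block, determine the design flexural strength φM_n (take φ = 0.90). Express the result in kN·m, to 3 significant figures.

φM_n ≈ 743 kN·m

T = A_s f_y = 4380 × 420 = 1839600 N = 1839.6 kN.
From C = T: a = T/(0.85 f'_c b) = 1839600/(0.85 × 44 × 480) = 102.47 mm.
M_n = T(d − a/2) = 1839.6 kN × (500 − 51.235) mm = 825.55 kN·m.
φM_n = 0.90 × 825.55 = 743.00 kN·m.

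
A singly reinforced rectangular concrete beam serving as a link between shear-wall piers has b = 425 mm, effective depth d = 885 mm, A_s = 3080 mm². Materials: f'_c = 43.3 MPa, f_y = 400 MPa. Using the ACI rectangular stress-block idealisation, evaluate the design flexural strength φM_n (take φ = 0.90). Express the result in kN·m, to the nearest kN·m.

T = A_s f_y = 3080 × 400 = 1232000 N = 1232 kN.
From C = T: a = T/(0.85 f'_c b) = 1232000/(0.85 × 43.3 × 425) = 78.76 mm.
M_n = T(d − a/2) = 1232 kN × (885 − 39.38) mm = 1041.80 kN·m.
φM_n = 0.90 × 1041.80 = 937.62 kN·m.

φM_n ≈ 938 kN·m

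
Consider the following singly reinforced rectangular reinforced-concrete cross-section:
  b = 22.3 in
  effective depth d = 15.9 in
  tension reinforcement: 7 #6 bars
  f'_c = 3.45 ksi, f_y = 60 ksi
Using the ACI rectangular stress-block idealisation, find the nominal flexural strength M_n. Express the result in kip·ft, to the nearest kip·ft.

M_n ≈ 223 kip·ft

A_s = 7 × 0.44 = 3.08 in².
T = A_s f_y = 3.08 × 60 = 184.8 kips.
a = T/(0.85 f'_c b) = 184.8/(0.85 × 3.45 × 22.3) = 2.826 in.
M_n = T(d − a/2) = 184.8 × (15.9 − 1.413) = 2677.2 kip·in = 2677.2/12 = 223.10 kip·ft.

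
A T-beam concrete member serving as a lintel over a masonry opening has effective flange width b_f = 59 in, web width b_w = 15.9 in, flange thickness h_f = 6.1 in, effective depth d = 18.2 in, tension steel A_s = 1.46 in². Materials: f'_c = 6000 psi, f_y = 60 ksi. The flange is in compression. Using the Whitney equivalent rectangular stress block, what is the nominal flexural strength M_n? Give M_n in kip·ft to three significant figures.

M_n ≈ 132 kip·ft

Tension: T = A_s f_y = 1.46 × 60 = 87.6 kips.
Try a within the flange: a = T/(0.85 f'_c b_f) = 87.6/(0.85 × 6 × 59) = 0.291 in.
Since a = 0.291 ≤ h_f = 6.1 in, the stress block lies entirely in the flange; analyse as a rectangular beam of width b_f.
M_n = T(d − a/2) = 87.6 × (18.2 − 0.1455) = 1581.6 kip·in.
M_n = 1581.6/12 = 131.80 kip·ft.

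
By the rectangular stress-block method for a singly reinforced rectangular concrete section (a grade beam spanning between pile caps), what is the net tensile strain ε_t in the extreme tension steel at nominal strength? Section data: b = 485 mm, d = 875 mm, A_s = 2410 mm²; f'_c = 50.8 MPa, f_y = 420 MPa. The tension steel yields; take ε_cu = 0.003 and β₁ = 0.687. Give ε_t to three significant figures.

a = A_s f_y/(0.85 f'_c b) = 48.33 mm.
β₁ = 0.687, so c = a/β₁ = 48.33/0.687 = 70.35 mm.
From the linear strain diagram with ε_cu = 0.003: ε_t = 0.003 (d − c)/c = 0.003 × (875 − 70.35)/70.35 = 0.0343.
Since ε_t ≥ 0.005, the section is tension-controlled.

ε_t ≈ 0.0343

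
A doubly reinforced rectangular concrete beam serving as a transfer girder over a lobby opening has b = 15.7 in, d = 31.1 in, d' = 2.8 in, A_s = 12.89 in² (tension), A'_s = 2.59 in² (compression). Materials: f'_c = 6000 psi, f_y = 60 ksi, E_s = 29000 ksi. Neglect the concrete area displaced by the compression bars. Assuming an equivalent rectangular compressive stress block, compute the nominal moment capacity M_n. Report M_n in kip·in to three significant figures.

M_n ≈ 21200 kip·in

Assume both steels yield.
a = (A_s − A'_s) f_y/(0.85 f'_c b) = (12.89 − 2.59) × 60/(0.85 × 6 × 15.7) = 7.718 in.
c = a/β₁ = 7.718/0.75 = 10.291 in; ε'_s = 0.003(c − d')/c = 0.0022 ≥ ε_y = 0.0021, so the compression steel yields.
M_n = (A_s − A'_s) f_y (d − a/2) + A'_s f_y (d − d') = 618 × (31.1 − 3.859) + 155.4 × (31.1 − 2.8) = 16834.9 + 4397.8 = 21232.7 kip·in.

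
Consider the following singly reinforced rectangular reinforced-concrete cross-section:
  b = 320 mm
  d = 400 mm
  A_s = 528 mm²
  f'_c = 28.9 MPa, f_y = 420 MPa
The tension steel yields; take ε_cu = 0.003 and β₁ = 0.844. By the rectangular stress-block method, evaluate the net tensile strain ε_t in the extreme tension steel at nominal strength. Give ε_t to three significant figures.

ε_t ≈ 0.0329

a = A_s f_y/(0.85 f'_c b) = 28.21 mm.
β₁ = 0.844, so c = a/β₁ = 28.21/0.844 = 33.42 mm.
From the linear strain diagram with ε_cu = 0.003: ε_t = 0.003 (d − c)/c = 0.003 × (400 − 33.42)/33.42 = 0.0329.
Since ε_t ≥ 0.005, the section is tension-controlled.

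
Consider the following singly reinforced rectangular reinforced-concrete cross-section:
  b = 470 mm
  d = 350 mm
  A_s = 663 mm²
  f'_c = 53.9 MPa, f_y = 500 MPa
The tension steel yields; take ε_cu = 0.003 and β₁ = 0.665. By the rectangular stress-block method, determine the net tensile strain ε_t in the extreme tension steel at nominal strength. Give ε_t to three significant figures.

ε_t ≈ 0.0424

a = A_s f_y/(0.85 f'_c b) = 15.39 mm.
β₁ = 0.665, so c = a/β₁ = 15.39/0.665 = 23.14 mm.
From the linear strain diagram with ε_cu = 0.003: ε_t = 0.003 (d − c)/c = 0.003 × (350 − 23.14)/23.14 = 0.0424.
Since ε_t ≥ 0.005, the section is tension-controlled.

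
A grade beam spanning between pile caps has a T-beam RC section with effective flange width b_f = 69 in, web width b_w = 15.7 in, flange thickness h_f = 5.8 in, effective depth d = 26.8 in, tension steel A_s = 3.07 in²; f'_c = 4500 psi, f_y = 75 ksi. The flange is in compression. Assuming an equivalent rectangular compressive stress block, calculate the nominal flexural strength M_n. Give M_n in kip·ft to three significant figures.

M_n ≈ 506 kip·ft

Tension: T = A_s f_y = 3.07 × 75 = 230.25 kips.
Try a within the flange: a = T/(0.85 f'_c b_f) = 230.25/(0.85 × 4.5 × 69) = 0.872 in.
Since a = 0.872 ≤ h_f = 5.8 in, the stress block lies entirely in the flange; analyse as a rectangular beam of width b_f.
M_n = T(d − a/2) = 230.25 × (26.8 − 0.436) = 6070.3 kip·in.
M_n = 6070.3/12 = 505.86 kip·ft.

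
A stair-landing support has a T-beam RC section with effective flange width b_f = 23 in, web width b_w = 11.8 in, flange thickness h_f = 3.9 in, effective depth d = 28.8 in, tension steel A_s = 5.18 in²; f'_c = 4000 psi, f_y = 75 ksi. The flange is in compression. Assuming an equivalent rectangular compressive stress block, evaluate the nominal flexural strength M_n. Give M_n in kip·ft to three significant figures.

Tension: T = A_s f_y = 5.18 × 75 = 388.5 kips.
Try a within the flange: a = T/(0.85 f'_c b_f) = 388.5/(0.85 × 4 × 23) = 4.968 in.
a = 4.968 > h_f = 3.9 in: the block extends into the web. Split into flange-overhang and web parts.
C_f = 0.85 f'_c (b_f − b_w) h_f = 0.85 × 4 × (23 − 11.8) × 3.9 = 148.5 kips.
Remaining web compression depth: a_w = (T − C_f)/(0.85 f'_c b_w) = (388.5 − 148.5)/(0.85 × 4 × 11.8) = 5.982 in.
M_n = C_f(d − h_f/2) + (T − C_f)(d − a_w/2) = 148.5 × (28.8 − 1.95) + 240 × (28.8 − 2.991) = 3987.2 + 6194.2 = 10181.4 kip·in.
M_n = 10181.4/12 = 848.45 kip·ft.

M_n ≈ 848 kip·ft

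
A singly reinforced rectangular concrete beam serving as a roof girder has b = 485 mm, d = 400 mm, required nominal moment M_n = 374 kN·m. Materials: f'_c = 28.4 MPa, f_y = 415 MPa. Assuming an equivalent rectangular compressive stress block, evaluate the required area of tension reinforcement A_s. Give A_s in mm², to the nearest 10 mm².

With M_n = 0.85 f'_c a b (d − a/2), solve the quadratic for a:
a = d − √(d² − 2M_n/(0.85 f'_c b)) = 400 − √(400² − 2 × 374×10⁶/(0.85 × 28.4 × 485)) = 89.98 mm.
A_s = 0.85 f'_c a b / f_y = 0.85 × 28.4 × 89.98 × 485 / 415 = 2538.5 mm².

A_s ≈ 2540 mm²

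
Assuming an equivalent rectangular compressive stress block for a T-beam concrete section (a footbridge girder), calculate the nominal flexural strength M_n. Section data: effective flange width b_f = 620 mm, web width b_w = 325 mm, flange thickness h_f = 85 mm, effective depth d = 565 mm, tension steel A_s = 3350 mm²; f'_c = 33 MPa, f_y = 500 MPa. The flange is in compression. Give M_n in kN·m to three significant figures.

Tension: T = A_s f_y = 3350 × 500 = 1675000 N.
Try a within the flange: a = T/(0.85 f'_c b_f) = 1675000/(0.85 × 33 × 620) = 96.31 mm.
a = 96.31 > h_f = 85 mm: the block extends into the web. Split into flange-overhang and web parts.
C_f = 0.85 f'_c (b_f − b_w) h_f = 0.85 × 33 × (620 − 325) × 85 = 703354 N.
Remaining web compression depth: a_w = (T − C_f)/(0.85 f'_c b_w) = (1675000 − 703354)/(0.85 × 33 × 325) = 106.58 mm.
M_n = C_f(d − h_f/2) + (T − C_f)(d − a_w/2) = 703354 × (565 − 42.5) + 971646 × (565 − 53.29) = 367.50 + 497.20 = 864.70 × 10⁶ N·mm.
M_n = 864.70 kN·m.

M_n ≈ 865 kN·m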